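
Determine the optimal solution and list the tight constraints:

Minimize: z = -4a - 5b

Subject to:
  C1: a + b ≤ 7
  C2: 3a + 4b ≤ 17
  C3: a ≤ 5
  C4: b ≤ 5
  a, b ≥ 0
Optimal: a = 5, b = 0.5
Slack at optimum:
  C1: slack = 1.5
  C2: slack = 0 (binding)
  C3: slack = 0 (binding)
  C4: slack = 4.5
  a ≥ 0: a = 5
  b ≥ 0: b = 0.5
Binding constraints: C2, C3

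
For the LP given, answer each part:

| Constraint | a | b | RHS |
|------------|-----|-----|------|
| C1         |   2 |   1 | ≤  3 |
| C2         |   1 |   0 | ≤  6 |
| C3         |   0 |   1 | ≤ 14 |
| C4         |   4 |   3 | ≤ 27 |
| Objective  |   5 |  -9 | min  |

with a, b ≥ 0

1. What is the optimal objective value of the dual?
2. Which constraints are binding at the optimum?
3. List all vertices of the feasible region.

1. -27 (by strong duality, equal to the primal optimum)
2. C1, a ≥ 0
3. (0, 0), (1.5, 0), (0, 3)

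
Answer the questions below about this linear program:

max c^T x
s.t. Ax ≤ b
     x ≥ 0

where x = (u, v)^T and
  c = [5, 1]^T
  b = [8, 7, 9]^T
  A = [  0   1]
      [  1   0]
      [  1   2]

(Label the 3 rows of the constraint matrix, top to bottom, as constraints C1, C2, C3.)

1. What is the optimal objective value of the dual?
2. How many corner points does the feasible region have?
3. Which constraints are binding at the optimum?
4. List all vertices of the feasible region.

1. 36 (by strong duality, equal to the primal optimum)
2. 4
3. C2, C3
4. (0, 0), (7, 0), (7, 1), (0, 4.5)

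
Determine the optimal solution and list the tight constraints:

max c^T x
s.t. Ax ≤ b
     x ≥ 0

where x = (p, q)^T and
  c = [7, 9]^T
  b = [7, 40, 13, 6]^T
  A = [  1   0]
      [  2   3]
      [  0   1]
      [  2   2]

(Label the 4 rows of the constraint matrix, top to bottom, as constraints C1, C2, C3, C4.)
Optimal: p = 0, q = 3
Slack at optimum:
  C1: slack = 7
  C2: slack = 31
  C3: slack = 10
  C4: slack = 0 (binding)
  p ≥ 0: p = 0 (binding)
  q ≥ 0: q = 3
Binding constraints: C4, p ≥ 0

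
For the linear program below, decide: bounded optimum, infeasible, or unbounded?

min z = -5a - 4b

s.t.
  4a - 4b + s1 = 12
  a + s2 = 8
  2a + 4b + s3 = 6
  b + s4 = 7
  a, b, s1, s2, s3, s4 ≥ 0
The point (3, 0) satisfies every constraint, so the LP is feasible; the constraints give a ≤ 8 and b ≤ 7, which with a, b ≥ 0 keep the feasible region inside a bounded box. A feasible, bounded LP attains a finite optimum at a vertex.

Evaluating z = -5a - 4b at each vertex:
  (0, 0): z = 0
  (3, 0): z = -15
  (0, 1.5): z = -6

Bounded optimum: z* = -15 at (3, 0).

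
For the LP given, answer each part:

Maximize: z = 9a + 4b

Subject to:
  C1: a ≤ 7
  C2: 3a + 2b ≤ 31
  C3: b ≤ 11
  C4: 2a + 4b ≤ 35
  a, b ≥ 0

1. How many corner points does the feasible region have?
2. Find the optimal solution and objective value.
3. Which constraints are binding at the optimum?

1. 5
2. a = 7, b = 5, z = 83
3. C1, C2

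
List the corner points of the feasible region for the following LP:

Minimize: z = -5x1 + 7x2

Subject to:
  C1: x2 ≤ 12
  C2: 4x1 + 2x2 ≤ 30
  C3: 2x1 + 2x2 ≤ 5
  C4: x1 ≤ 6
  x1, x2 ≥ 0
Each vertex is the intersection of two constraint boundaries that also satisfies all remaining constraints:
  x1 = 0 and x2 = 0 → (0, 0)
  2x1 + 2x2 = 5 and x2 = 0 → (2.5, 0)
  2x1 + 2x2 = 5 and x1 = 0 → (0, 2.5)

Vertices: (0, 0), (2.5, 0), (0, 2.5)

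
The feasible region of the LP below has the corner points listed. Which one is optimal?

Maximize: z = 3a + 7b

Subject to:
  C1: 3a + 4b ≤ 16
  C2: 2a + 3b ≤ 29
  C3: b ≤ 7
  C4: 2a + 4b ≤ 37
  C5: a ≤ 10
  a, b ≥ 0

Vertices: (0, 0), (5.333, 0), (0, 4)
Evaluating z = 3a + 7b at each vertex:
  (0, 0): z = 0
  (5.333, 0): z = 16
  (0, 4): z = 28

The largest value is z = 28, attained at (0, 4).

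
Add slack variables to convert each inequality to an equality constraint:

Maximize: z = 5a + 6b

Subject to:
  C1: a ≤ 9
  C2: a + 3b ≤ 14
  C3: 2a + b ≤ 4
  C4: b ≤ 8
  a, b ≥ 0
max z = 5a + 6b

s.t.
  a + s1 = 9
  a + 3b + s2 = 14
  2a + b + s3 = 4
  b + s4 = 8
  a, b, s1, s2, s3, s4 ≥ 0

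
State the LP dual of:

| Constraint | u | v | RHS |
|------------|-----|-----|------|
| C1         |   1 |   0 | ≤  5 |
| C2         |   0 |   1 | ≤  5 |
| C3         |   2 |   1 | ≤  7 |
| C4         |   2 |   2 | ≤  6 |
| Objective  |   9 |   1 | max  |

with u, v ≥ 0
Minimize: z = 5y1 + 5y2 + 7y3 + 6y4

Subject to:
  C1: -y1 - 2y3 - 2y4 ≤ -9
  C2: -y2 - y3 - 2y4 ≤ -1
  y1, y2, y3, y4 ≥ 0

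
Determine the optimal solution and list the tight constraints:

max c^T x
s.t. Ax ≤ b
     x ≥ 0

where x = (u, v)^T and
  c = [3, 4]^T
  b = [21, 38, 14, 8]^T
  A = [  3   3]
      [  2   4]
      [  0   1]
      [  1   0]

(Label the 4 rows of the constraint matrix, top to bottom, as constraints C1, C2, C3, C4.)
Optimal: u = 0, v = 7
Slack at optimum:
  C1: slack = 0 (binding)
  C2: slack = 10
  C3: slack = 7
  C4: slack = 8
  u ≥ 0: u = 0 (binding)
  v ≥ 0: v = 7
Binding constraints: C1, u ≥ 0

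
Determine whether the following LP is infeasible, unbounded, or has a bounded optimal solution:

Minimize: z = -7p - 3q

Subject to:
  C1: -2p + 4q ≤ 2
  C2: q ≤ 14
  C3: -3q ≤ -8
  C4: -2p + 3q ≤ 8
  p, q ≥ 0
Feasible point: (5, 3) satisfies every constraint, so the LP is feasible.
Direction d = (1, 0): for each constraint row a, a·d ≤ 0 —
  (-2)(1) + (4)(0) = -2 ≤ 0
  (0)(1) + (1)(0) = 0 ≤ 0
  (0)(1) + (-3)(0) = 0 ≤ 0
  (-2)(1) + (3)(0) = -2 ≤ 0
and d ≥ 0, so (5, 3) + t·d stays feasible for every t ≥ 0. Along this ray z = -7p - 3q changes by -7 per unit t, so z → −∞.

Unbounded — the objective can decrease without bound over the feasible region.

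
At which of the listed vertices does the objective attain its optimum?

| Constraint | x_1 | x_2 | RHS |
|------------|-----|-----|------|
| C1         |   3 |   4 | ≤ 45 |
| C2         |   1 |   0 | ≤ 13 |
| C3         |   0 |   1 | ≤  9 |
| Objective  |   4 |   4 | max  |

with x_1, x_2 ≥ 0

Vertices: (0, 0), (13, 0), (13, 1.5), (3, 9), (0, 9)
(13, 1.5) with z = 58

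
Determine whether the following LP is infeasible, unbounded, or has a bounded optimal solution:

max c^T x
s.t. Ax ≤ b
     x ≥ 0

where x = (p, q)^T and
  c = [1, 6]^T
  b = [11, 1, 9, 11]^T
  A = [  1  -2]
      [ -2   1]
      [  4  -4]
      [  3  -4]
Feasible point: (0, 0) satisfies every constraint, so the LP is feasible.
Direction d = (1, 1): for each constraint row a, a·d ≤ 0 —
  (1)(1) + (-2)(1) = -1 ≤ 0
  (-2)(1) + (1)(1) = -1 ≤ 0
  (4)(1) + (-4)(1) = 0 ≤ 0
  (3)(1) + (-4)(1) = -1 ≤ 0
and d ≥ 0, so (0, 0) + t·d stays feasible for every t ≥ 0. Along this ray z = p + 6q changes by 7 per unit t, so z → +∞.

The LP is unbounded; z can be made arbitrarily large.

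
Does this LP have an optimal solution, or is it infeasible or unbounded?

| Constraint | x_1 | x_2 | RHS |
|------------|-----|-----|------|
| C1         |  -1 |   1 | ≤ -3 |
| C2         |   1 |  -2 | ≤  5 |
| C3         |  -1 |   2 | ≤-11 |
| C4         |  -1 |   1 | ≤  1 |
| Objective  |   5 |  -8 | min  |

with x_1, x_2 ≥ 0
C2 requires x_1 - 2x_2 ≤ 5, while C3 (-x_1 + 2x_2 ≤ -11) is equivalent to x_1 - 2x_2 ≥ 11. Together they would need 11 ≤ x_1 - 2x_2 ≤ 5, which is impossible since 11 > 5. No point satisfies all constraints.

Infeasible: no point satisfies all constraints simultaneously.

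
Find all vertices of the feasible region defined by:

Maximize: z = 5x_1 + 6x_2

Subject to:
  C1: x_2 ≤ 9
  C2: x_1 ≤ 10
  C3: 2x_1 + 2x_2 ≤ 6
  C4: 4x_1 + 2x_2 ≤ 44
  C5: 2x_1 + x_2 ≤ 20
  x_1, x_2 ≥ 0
Each vertex is the intersection of two constraint boundaries that also satisfies all remaining constraints:
  x_1 = 0 and x_2 = 0 → (0, 0)
  2x_1 + 2x_2 = 6 and x_2 = 0 → (3, 0)
  2x_1 + 2x_2 = 6 and x_1 = 0 → (0, 3)

Vertices: (0, 0), (3, 0), (0, 3)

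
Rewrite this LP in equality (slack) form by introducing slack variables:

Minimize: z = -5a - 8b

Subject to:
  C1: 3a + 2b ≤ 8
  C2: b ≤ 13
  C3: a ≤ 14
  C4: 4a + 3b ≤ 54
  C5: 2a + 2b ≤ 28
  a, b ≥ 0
min z = -5a - 8b

s.t.
  3a + 2b + s1 = 8
  b + s2 = 13
  a + s3 = 14
  4a + 3b + s4 = 54
  2a + 2b + s5 = 28
  a, b, s1, s2, s3, s4, s5 ≥ 0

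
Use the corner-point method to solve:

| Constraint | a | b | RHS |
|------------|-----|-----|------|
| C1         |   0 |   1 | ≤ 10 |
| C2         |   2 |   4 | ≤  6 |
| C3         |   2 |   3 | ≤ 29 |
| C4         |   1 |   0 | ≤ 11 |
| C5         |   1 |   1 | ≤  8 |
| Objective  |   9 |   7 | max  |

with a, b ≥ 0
Each vertex is the intersection of two constraint boundaries that also satisfies all remaining constraints:
  a = 0 and b = 0 → (0, 0)
  2a + 4b = 6 and b = 0 → (3, 0)
  2a + 4b = 6 and a = 0 → (0, 1.5)

Evaluating z = 9a + 7b at each vertex:
  (0, 0): z = 0
  (3, 0): z = 27
  (0, 1.5): z = 10.5

The maximum is at (3, 0) with z = 27.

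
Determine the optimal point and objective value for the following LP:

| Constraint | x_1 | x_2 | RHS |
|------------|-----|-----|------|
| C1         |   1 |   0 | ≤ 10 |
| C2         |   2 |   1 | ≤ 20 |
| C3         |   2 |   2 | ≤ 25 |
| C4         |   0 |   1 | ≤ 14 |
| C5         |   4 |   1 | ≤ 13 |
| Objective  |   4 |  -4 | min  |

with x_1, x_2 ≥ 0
Each vertex is the intersection of two constraint boundaries that also satisfies all remaining constraints:
  x_1 = 0 and x_2 = 0 → (0, 0)
  4x_1 + x_2 = 13 and x_2 = 0 → (3.25, 0)
  2x_1 + 2x_2 = 25 and 4x_1 + x_2 = 13 → (0.1667, 12.33)
  2x_1 + 2x_2 = 25 and x_1 = 0 → (0, 12.5)

Evaluating z = 4x_1 - 4x_2 at each vertex:
  (0, 0): z = 0
  (3.25, 0): z = 13
  (0.1667, 12.33): z = -48.67
  (0, 12.5): z = -50

The minimum is at (0, 12.5) with z = -50.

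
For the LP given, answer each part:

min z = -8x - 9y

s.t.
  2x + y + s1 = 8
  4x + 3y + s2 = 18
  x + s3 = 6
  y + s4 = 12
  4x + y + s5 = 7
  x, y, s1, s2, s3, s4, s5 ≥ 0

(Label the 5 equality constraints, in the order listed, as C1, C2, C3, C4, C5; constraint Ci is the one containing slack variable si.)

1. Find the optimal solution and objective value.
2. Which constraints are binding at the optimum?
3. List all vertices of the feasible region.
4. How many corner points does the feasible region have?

1. x = 0, y = 6, z = -54
2. C2, x ≥ 0
3. (0, 0), (1.75, 0), (0.375, 5.5), (0, 6)
4. 4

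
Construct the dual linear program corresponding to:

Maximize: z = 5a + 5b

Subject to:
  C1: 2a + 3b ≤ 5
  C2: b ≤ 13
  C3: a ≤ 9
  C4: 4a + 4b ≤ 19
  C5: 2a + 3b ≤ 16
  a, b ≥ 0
Minimize: z = 5y1 + 13y2 + 9y3 + 19y4 + 16y5

Subject to:
  C1: -2y1 - y3 - 4y4 - 2y5 ≤ -5
  C2: -3y1 - y2 - 4y4 - 3y5 ≤ -5
  y1, y2, y3, y4, y5 ≥ 0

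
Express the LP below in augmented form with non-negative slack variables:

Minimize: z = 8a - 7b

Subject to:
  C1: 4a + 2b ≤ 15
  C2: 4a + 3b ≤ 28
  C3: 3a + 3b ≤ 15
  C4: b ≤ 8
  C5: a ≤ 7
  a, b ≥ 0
min z = 8a - 7b

s.t.
  4a + 2b + s1 = 15
  4a + 3b + s2 = 28
  3a + 3b + s3 = 15
  b + s4 = 8
  a + s5 = 7
  a, b, s1, s2, s3, s4, s5 ≥ 0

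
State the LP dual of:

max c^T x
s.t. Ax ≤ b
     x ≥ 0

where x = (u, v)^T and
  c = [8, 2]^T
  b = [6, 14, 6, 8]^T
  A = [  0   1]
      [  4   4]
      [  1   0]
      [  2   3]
Minimize: z = 6y1 + 14y2 + 6y3 + 8y4

Subject to:
  C1: -4y2 - y3 - 2y4 ≤ -8
  C2: -y1 - 4y2 - 3y4 ≤ -2
  y1, y2, y3, y4 ≥ 0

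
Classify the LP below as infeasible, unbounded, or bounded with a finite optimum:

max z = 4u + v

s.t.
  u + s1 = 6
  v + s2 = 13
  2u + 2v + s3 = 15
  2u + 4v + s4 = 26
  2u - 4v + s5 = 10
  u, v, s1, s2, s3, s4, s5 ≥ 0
The point (6, 1.5) satisfies every constraint, so the LP is feasible; the constraints give u ≤ 6 and v ≤ 13, which with u, v ≥ 0 keep the feasible region inside a bounded box. A feasible, bounded LP attains a finite optimum at a vertex.

Evaluating z = 4u + v at each vertex:
  (0, 0): z = 0
  (5, 0): z = 20
  (6, 0.5): z = 24.5
  (6, 1.5): z = 25.5
  (2, 5.5): z = 13.5
  (0, 6.5): z = 6.5

The LP has an optimal solution: (6, 1.5) with z = 25.5.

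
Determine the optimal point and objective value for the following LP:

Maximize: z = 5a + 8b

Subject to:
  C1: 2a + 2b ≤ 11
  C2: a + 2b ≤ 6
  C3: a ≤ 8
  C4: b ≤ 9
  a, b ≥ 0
Each vertex is the intersection of two constraint boundaries that also satisfies all remaining constraints:
  a = 0 and b = 0 → (0, 0)
  2a + 2b = 11 and b = 0 → (5.5, 0)
  2a + 2b = 11 and a + 2b = 6 → (5, 0.5)
  a + 2b = 6 and a = 0 → (0, 3)

Evaluating z = 5a + 8b at each vertex:
  (0, 0): z = 0
  (5.5, 0): z = 27.5
  (5, 0.5): z = 29
  (0, 3): z = 24

The maximum is at (5, 0.5) with z = 29.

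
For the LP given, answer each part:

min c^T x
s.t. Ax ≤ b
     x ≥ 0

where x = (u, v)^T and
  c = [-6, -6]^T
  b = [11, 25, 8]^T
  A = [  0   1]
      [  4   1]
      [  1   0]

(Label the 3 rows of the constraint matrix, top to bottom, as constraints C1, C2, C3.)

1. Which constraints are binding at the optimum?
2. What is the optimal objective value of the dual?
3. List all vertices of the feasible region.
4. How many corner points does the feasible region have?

1. C1, C2
2. -87 (by strong duality, equal to the primal optimum)
3. (0, 0), (6.25, 0), (3.5, 11), (0, 11)
4. 4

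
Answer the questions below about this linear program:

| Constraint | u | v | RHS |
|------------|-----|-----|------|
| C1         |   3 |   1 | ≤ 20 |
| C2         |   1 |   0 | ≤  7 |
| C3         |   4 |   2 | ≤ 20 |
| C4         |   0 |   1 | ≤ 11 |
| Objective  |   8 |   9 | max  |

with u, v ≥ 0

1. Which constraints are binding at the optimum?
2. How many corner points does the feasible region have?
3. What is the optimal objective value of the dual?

1. C3, u ≥ 0
2. 3
3. 90 (by strong duality, equal to the primal optimum)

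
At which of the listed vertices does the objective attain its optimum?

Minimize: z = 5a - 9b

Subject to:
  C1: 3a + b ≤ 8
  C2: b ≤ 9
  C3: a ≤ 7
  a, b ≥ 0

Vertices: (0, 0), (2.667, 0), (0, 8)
Evaluating z = 5a - 9b at each vertex:
  (0, 0): z = 0
  (2.667, 0): z = 13.33
  (0, 8): z = -72

The smallest value is z = -72, attained at (0, 8).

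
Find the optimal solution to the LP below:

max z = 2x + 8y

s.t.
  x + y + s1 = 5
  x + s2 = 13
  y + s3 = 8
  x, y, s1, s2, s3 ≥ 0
Each vertex is the intersection of two constraint boundaries that also satisfies all remaining constraints:
  x = 0 and y = 0 → (0, 0)
  x + y = 5 and y = 0 → (5, 0)
  x + y = 5 and x = 0 → (0, 5)

Evaluating z = 2x + 8y at each vertex:
  (0, 0): z = 0
  (5, 0): z = 10
  (0, 5): z = 40

The maximum is at (0, 5) with z = 40.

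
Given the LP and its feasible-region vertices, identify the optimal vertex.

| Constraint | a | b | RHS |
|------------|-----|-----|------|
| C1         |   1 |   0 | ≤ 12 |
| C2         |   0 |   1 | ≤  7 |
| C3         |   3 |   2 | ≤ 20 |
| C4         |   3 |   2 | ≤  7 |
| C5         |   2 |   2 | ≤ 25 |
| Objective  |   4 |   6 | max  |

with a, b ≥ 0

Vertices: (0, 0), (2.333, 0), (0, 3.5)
Evaluating z = 4a + 6b at each vertex:
  (0, 0): z = 0
  (2.333, 0): z = 9.333
  (0, 3.5): z = 21

The largest value is z = 21, attained at (0, 3.5).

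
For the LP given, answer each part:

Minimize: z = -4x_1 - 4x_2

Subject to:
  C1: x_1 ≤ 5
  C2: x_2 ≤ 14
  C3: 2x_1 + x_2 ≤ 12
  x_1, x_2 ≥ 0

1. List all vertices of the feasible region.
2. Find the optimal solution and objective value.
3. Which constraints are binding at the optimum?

1. (0, 0), (5, 0), (5, 2), (0, 12)
2. x_1 = 0, x_2 = 12, z = -48
3. C3, x_1 ≥ 0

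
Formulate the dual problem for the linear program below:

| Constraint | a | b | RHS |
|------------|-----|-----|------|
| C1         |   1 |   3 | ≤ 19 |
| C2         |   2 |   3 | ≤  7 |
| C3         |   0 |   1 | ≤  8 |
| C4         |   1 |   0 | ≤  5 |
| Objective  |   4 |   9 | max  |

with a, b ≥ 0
Minimize: z = 19y1 + 7y2 + 8y3 + 5y4

Subject to:
  C1: -y1 - 2y2 - y4 ≤ -4
  C2: -3y1 - 3y2 - y3 ≤ -9
  y1, y2, y3, y4 ≥ 0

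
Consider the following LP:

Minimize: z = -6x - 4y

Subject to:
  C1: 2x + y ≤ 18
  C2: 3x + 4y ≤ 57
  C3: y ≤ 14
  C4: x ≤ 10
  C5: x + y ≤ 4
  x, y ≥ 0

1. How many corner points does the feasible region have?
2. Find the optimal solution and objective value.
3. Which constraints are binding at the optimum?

1. 3
2. x = 4, y = 0, z = -24
3. C5, y ≥ 0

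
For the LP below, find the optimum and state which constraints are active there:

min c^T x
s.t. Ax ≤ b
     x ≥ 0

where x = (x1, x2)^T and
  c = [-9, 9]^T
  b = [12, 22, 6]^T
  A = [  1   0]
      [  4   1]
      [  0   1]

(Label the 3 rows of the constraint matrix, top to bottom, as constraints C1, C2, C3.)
Optimal: x1 = 5.5, x2 = 0
Slack at optimum:
  C1: slack = 6.5
  C2: slack = 0 (binding)
  C3: slack = 6
  x1 ≥ 0: x1 = 5.5
  x2 ≥ 0: x2 = 0 (binding)
Binding constraints: C2, x2 ≥ 0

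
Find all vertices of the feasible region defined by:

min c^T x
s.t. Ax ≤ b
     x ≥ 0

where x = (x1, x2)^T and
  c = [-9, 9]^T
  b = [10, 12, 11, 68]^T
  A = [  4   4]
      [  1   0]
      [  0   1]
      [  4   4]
Each vertex is the intersection of two constraint boundaries that also satisfies all remaining constraints:
  x1 = 0 and x2 = 0 → (0, 0)
  4x1 + 4x2 = 10 and x2 = 0 → (2.5, 0)
  4x1 + 4x2 = 10 and x1 = 0 → (0, 2.5)

Vertices: (0, 0), (2.5, 0), (0, 2.5)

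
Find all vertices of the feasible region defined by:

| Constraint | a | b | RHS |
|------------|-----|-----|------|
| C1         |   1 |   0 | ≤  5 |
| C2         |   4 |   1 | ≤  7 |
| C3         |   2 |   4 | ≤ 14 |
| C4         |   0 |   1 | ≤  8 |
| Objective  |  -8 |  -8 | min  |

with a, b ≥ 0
Each vertex is the intersection of two constraint boundaries that also satisfies all remaining constraints:
  a = 0 and b = 0 → (0, 0)
  4a + b = 7 and b = 0 → (1.75, 0)
  4a + b = 7 and 2a + 4b = 14 → (1, 3)
  2a + 4b = 14 and a = 0 → (0, 3.5)

Vertices: (0, 0), (1.75, 0), (1, 3), (0, 3.5)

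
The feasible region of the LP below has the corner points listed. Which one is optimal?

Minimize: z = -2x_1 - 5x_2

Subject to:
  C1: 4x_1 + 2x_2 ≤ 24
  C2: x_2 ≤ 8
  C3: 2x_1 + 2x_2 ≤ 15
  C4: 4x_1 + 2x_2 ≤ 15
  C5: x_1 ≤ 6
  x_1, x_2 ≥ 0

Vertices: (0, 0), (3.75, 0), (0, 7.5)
Evaluating z = -2x_1 - 5x_2 at each vertex:
  (0, 0): z = 0
  (3.75, 0): z = -7.5
  (0, 7.5): z = -37.5

The smallest value is z = -37.5, attained at (0, 7.5).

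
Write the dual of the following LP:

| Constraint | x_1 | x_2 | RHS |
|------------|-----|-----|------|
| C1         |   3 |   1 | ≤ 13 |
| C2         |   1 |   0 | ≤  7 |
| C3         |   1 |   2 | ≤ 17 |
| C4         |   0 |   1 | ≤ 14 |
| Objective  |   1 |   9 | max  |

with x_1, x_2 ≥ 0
Minimize: z = 13y1 + 7y2 + 17y3 + 14y4

Subject to:
  C1: -3y1 - y2 - y3 ≤ -1
  C2: -y1 - 2y3 - y4 ≤ -9
  y1, y2, y3, y4 ≥ 0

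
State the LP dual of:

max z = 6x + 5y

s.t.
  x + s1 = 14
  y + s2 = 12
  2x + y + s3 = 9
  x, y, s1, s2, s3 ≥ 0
Minimize: z = 14y1 + 12y2 + 9y3

Subject to:
  C1: -y1 - 2y3 ≤ -6
  C2: -y2 - y3 ≤ -5
  y1, y2, y3 ≥ 0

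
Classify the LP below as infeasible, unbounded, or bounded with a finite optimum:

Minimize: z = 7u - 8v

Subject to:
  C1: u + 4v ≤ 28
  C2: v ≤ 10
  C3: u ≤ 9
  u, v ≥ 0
The point (0, 7) satisfies every constraint, so the LP is feasible; the constraints give u ≤ 9 and v ≤ 10, which with u, v ≥ 0 keep the feasible region inside a bounded box. A feasible, bounded LP attains a finite optimum at a vertex.

Evaluating z = 7u - 8v at each vertex:
  (0, 0): z = 0
  (9, 0): z = 63
  (9, 4.75): z = 25
  (0, 7): z = -56

Bounded optimum: z* = -56 at (0, 7).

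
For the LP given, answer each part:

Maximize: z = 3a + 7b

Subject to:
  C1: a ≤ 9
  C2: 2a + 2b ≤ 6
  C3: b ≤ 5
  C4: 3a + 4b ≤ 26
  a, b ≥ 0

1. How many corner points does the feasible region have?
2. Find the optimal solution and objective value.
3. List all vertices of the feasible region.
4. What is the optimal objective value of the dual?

1. 3
2. a = 0, b = 3, z = 21
3. (0, 0), (3, 0), (0, 3)
4. 21 (by strong duality, equal to the primal optimum)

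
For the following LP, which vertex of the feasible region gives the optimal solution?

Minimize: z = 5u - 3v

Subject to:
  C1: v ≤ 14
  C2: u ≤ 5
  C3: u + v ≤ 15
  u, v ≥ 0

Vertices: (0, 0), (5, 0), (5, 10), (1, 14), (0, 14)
(0, 14) with z = -42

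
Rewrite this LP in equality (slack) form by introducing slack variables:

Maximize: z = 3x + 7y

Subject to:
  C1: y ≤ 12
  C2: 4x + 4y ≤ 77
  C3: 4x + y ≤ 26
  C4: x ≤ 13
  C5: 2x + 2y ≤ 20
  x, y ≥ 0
max z = 3x + 7y

s.t.
  y + s1 = 12
  4x + 4y + s2 = 77
  4x + y + s3 = 26
  x + s4 = 13
  2x + 2y + s5 = 20
  x, y, s1, s2, s3, s4, s5 ≥ 0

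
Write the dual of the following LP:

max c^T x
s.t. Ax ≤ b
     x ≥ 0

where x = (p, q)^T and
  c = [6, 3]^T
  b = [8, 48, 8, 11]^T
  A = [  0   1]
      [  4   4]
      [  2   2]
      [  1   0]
Minimize: z = 8y1 + 48y2 + 8y3 + 11y4

Subject to:
  C1: -4y2 - 2y3 - y4 ≤ -6
  C2: -y1 - 4y2 - 2y3 ≤ -3
  y1, y2, y3, y4 ≥ 0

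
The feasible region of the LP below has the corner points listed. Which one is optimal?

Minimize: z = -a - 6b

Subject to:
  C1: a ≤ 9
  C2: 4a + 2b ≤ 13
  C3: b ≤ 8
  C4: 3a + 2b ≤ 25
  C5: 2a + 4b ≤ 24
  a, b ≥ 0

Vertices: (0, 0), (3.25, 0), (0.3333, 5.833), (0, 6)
Evaluating z = -a - 6b at each vertex:
  (0, 0): z = 0
  (3.25, 0): z = -3.25
  (0.3333, 5.833): z = -35.33
  (0, 6): z = -36

The smallest value is z = -36, attained at (0, 6).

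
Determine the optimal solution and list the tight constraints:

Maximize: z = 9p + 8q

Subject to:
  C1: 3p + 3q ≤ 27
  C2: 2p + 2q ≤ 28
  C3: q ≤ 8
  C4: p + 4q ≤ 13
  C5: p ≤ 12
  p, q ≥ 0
Optimal: p = 9, q = 0
Slack at optimum:
  C1: slack = 0 (binding)
  C2: slack = 10
  C3: slack = 8
  C4: slack = 4
  C5: slack = 3
  p ≥ 0: p = 9
  q ≥ 0: q = 0 (binding)
Binding constraints: C1, q ≥ 0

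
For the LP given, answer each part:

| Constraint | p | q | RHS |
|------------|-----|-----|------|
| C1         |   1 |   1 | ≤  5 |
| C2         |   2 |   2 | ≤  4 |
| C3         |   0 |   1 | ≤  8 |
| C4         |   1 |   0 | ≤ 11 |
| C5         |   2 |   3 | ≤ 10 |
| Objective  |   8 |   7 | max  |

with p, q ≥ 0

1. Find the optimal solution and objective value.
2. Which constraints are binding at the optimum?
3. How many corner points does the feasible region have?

1. p = 2, q = 0, z = 16
2. C2, q ≥ 0
3. 3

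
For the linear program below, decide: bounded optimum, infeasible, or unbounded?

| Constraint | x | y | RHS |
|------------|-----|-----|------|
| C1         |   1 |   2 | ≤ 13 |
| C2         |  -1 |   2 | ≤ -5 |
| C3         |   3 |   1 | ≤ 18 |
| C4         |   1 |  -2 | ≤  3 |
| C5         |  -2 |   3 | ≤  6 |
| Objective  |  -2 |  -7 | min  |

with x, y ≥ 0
C4 requires x - 2y ≤ 3, while C2 (-x + 2y ≤ -5) is equivalent to x - 2y ≥ 5. Together they would need 5 ≤ x - 2y ≤ 3, which is impossible since 5 > 3. No point satisfies all constraints.

The feasible region is empty; the LP is infeasible.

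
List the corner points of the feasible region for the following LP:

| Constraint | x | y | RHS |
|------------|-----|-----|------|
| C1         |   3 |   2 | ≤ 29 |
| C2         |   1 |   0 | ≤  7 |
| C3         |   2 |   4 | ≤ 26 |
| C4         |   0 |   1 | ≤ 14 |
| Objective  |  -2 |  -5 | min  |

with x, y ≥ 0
Each vertex is the intersection of two constraint boundaries that also satisfies all remaining constraints:
  x = 0 and y = 0 → (0, 0)
  x = 7 and y = 0 → (7, 0)
  x = 7 and 2x + 4y = 26 → (7, 3)
  2x + 4y = 26 and x = 0 → (0, 6.5)

Vertices: (0, 0), (7, 0), (7, 3), (0, 6.5)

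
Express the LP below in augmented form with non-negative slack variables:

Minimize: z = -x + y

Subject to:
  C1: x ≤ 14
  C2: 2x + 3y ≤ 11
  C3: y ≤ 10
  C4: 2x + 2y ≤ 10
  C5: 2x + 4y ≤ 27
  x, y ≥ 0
min z = -x + y

s.t.
  x + s1 = 14
  2x + 3y + s2 = 11
  y + s3 = 10
  2x + 2y + s4 = 10
  2x + 4y + s5 = 27
  x, y, s1, s2, s3, s4, s5 ≥ 0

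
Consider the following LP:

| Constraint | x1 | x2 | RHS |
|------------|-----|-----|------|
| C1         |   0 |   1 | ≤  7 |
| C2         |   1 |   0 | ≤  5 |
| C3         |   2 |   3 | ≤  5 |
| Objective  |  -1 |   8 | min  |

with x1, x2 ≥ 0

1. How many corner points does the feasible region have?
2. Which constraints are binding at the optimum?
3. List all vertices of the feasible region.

1. 3
2. C3, x2 ≥ 0
3. (0, 0), (2.5, 0), (0, 1.667)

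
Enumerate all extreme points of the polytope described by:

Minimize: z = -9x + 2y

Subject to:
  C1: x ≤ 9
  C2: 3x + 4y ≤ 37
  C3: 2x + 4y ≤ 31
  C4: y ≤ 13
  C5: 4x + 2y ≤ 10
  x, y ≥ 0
Each vertex is the intersection of two constraint boundaries that also satisfies all remaining constraints:
  x = 0 and y = 0 → (0, 0)
  4x + 2y = 10 and y = 0 → (2.5, 0)
  4x + 2y = 10 and x = 0 → (0, 5)

Vertices: (0, 0), (2.5, 0), (0, 5)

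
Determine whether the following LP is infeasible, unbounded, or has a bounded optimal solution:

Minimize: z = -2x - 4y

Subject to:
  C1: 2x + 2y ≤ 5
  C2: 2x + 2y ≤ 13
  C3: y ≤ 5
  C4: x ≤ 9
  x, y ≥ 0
The point (0, 2.5) satisfies every constraint, so the LP is feasible; the constraints give x ≤ 9 and y ≤ 5, which with x, y ≥ 0 keep the feasible region inside a bounded box. A feasible, bounded LP attains a finite optimum at a vertex.

Feasible with finite optimum z* = -10 at (0, 2.5).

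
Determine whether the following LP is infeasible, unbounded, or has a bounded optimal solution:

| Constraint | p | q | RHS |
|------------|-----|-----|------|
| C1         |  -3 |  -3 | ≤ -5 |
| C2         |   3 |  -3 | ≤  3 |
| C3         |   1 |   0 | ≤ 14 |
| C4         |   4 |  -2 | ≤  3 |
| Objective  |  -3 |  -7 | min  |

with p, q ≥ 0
Feasible point: (0, 2) satisfies every constraint, so the LP is feasible.
Direction d = (0, 1): for each constraint row a, a·d ≤ 0 —
  (-3)(0) + (-3)(1) = -3 ≤ 0
  (3)(0) + (-3)(1) = -3 ≤ 0
  (1)(0) + (0)(1) = 0 ≤ 0
  (4)(0) + (-2)(1) = -2 ≤ 0
and d ≥ 0, so (0, 2) + t·d stays feasible for every t ≥ 0. Along this ray z = -3p - 7q changes by -7 per unit t, so z → −∞.

The LP is unbounded; z can be made arbitrarily small.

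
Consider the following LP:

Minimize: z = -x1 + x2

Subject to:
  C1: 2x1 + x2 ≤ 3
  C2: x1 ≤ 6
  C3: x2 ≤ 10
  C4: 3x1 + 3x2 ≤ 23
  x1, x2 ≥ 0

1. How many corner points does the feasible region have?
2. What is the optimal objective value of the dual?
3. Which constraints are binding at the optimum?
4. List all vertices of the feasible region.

1. 3
2. -1.5 (by strong duality, equal to the primal optimum)
3. C1, x2 ≥ 0
4. (0, 0), (1.5, 0), (0, 3)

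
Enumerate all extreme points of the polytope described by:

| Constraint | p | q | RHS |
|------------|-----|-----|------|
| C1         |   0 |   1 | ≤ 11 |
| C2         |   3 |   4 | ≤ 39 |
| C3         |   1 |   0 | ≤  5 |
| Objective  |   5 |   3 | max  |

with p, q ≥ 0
Each vertex is the intersection of two constraint boundaries that also satisfies all remaining constraints:
  p = 0 and q = 0 → (0, 0)
  p = 5 and q = 0 → (5, 0)
  3p + 4q = 39 and p = 5 → (5, 6)
  3p + 4q = 39 and p = 0 → (0, 9.75)

Vertices: (0, 0), (5, 0), (5, 6), (0, 9.75)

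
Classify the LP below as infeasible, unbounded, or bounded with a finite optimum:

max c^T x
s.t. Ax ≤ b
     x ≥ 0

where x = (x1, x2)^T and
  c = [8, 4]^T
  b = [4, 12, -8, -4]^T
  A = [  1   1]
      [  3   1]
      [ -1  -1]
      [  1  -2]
One constraint requires x1 + x2 ≤ 4, while the constraint -x1 - x2 ≤ -8 is equivalent to x1 + x2 ≥ 8. Together they would need 8 ≤ x1 + x2 ≤ 4, which is impossible since 8 > 4. No point satisfies all constraints.

Infeasible — the constraint set is empty.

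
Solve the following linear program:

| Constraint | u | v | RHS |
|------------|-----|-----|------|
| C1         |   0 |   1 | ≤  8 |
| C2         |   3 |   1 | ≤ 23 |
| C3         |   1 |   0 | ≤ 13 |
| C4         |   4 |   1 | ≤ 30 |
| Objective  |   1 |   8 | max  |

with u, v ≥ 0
u = 5, v = 8, z = 69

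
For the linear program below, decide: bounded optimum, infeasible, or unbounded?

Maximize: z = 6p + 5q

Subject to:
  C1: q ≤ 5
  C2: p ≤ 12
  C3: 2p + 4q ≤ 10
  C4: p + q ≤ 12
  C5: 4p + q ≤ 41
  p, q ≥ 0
The point (5, 0) satisfies every constraint, so the LP is feasible; the constraints give p ≤ 12 and q ≤ 5, which with p, q ≥ 0 keep the feasible region inside a bounded box. A feasible, bounded LP attains a finite optimum at a vertex.

Bounded optimum: z* = 30 at (5, 0).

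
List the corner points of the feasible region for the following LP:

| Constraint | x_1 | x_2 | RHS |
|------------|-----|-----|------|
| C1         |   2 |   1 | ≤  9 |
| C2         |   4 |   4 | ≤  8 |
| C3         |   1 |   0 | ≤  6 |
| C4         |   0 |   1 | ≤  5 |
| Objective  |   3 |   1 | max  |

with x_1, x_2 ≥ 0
Each vertex is the intersection of two constraint boundaries that also satisfies all remaining constraints:
  x_1 = 0 and x_2 = 0 → (0, 0)
  4x_1 + 4x_2 = 8 and x_2 = 0 → (2, 0)
  4x_1 + 4x_2 = 8 and x_1 = 0 → (0, 2)

Vertices: (0, 0), (2, 0), (0, 2)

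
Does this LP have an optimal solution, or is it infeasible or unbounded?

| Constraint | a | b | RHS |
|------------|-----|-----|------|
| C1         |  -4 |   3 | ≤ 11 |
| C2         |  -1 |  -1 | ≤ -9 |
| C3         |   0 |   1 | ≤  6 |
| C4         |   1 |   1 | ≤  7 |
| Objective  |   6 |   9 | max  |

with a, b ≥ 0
C4 requires a + b ≤ 7, while C2 (-a - b ≤ -9) is equivalent to a + b ≥ 9. Together they would need 9 ≤ a + b ≤ 7, which is impossible since 9 > 7. No point satisfies all constraints.

The feasible region is empty; the LP is infeasible.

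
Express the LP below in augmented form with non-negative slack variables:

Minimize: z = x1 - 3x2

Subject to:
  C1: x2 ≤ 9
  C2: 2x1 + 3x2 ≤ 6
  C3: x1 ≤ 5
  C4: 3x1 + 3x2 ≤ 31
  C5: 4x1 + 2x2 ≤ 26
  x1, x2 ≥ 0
min z = x1 - 3x2

s.t.
  x2 + s1 = 9
  2x1 + 3x2 + s2 = 6
  x1 + s3 = 5
  3x1 + 3x2 + s4 = 31
  4x1 + 2x2 + s5 = 26
  x1, x2, s1, s2, s3, s4, s5 ≥ 0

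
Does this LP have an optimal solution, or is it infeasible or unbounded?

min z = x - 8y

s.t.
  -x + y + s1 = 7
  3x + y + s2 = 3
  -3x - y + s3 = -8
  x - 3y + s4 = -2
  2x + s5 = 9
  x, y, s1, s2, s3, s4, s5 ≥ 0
The row 3x + y + s2 = 3 with s2 ≥ 0 requires 3x + y ≤ 3, while the row -3x - y + s3 = -8 with s3 ≥ 0 is equivalent to 3x + y ≥ 8. Together they would need 8 ≤ 3x + y ≤ 3, which is impossible since 8 > 3. No point satisfies all constraints.

The feasible region is empty; the LP is infeasible.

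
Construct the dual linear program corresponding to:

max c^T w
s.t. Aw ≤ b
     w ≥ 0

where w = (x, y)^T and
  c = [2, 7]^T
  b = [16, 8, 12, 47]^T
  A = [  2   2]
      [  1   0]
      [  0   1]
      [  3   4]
Minimize: z = 16y1 + 8y2 + 12y3 + 47y4

Subject to:
  C1: -2y1 - y2 - 3y4 ≤ -2
  C2: -2y1 - y3 - 4y4 ≤ -7
  y1, y2, y3, y4 ≥ 0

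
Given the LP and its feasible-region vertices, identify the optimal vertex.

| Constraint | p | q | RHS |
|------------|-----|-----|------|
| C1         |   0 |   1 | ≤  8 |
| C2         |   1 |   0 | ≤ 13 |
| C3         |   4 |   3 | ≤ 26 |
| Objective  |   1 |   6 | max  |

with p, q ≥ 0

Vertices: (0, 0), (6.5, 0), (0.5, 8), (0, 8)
(0.5, 8) with z = 48.5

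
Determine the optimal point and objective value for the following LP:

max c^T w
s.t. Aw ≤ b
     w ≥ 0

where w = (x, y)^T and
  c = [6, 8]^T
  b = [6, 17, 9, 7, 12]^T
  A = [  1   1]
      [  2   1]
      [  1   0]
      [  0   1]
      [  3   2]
Each vertex is the intersection of two constraint boundaries that also satisfies all remaining constraints:
  x = 0 and y = 0 → (0, 0)
  3x + 2y = 12 and y = 0 → (4, 0)
  x + y = 6 and 3x + 2y = 12 → (0, 6)

Evaluating z = 6x + 8y at each vertex:
  (0, 0): z = 0
  (4, 0): z = 24
  (0, 6): z = 48

The maximum is at (0, 6) with z = 48.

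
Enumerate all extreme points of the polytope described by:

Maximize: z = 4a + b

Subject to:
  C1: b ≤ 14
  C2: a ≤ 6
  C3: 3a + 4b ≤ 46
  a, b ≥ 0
Each vertex is the intersection of two constraint boundaries that also satisfies all remaining constraints:
  a = 0 and b = 0 → (0, 0)
  a = 6 and b = 0 → (6, 0)
  a = 6 and 3a + 4b = 46 → (6, 7)
  3a + 4b = 46 and a = 0 → (0, 11.5)

Vertices: (0, 0), (6, 0), (6, 7), (0, 11.5)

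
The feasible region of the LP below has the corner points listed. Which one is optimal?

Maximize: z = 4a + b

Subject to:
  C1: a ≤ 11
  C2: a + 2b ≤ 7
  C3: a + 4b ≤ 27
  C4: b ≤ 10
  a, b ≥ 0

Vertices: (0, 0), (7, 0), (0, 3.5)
Evaluating z = 4a + b at each vertex:
  (0, 0): z = 0
  (7, 0): z = 28
  (0, 3.5): z = 3.5

The largest value is z = 28, attained at (7, 0).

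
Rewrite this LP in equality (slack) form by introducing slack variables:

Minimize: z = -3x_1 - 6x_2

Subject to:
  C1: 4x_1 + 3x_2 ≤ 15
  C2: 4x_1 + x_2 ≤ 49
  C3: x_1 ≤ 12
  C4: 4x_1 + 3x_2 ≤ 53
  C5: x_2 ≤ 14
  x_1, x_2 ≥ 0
min z = -3x_1 - 6x_2

s.t.
  4x_1 + 3x_2 + s1 = 15
  4x_1 + x_2 + s2 = 49
  x_1 + s3 = 12
  4x_1 + 3x_2 + s4 = 53
  x_2 + s5 = 14
  x_1, x_2, s1, s2, s3, s4, s5 ≥ 0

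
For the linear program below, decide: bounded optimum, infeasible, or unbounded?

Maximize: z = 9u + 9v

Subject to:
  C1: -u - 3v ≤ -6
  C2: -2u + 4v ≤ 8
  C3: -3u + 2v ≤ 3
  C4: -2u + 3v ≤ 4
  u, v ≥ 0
Feasible point: (1, 2) satisfies every constraint, so the LP is feasible.
Direction d = (1, 0): for each constraint row a, a·d ≤ 0 —
  (-1)(1) + (-3)(0) = -1 ≤ 0
  (-2)(1) + (4)(0) = -2 ≤ 0
  (-3)(1) + (2)(0) = -3 ≤ 0
  (-2)(1) + (3)(0) = -2 ≤ 0
and d ≥ 0, so (1, 2) + t·d stays feasible for every t ≥ 0. Along this ray z = 9u + 9v changes by 9 per unit t, so z → +∞.

Unbounded: there is a feasible ray along which z → +∞.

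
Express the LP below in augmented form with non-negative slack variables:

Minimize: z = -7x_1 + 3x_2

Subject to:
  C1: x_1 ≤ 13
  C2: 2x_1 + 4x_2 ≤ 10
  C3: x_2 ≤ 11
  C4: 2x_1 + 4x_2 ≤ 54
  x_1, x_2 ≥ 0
min z = -7x_1 + 3x_2

s.t.
  x_1 + s1 = 13
  2x_1 + 4x_2 + s2 = 10
  x_2 + s3 = 11
  2x_1 + 4x_2 + s4 = 54
  x_1, x_2, s1, s2, s3, s4 ≥ 0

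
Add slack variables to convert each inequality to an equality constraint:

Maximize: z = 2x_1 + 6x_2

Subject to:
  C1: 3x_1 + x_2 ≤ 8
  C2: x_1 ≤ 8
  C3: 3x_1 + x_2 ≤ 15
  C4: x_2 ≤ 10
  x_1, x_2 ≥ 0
max z = 2x_1 + 6x_2

s.t.
  3x_1 + x_2 + s1 = 8
  x_1 + s2 = 8
  3x_1 + x_2 + s3 = 15
  x_2 + s4 = 10
  x_1, x_2, s1, s2, s3, s4 ≥ 0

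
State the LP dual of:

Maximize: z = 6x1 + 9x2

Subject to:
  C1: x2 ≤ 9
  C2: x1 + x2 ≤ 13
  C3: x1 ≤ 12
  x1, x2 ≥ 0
Minimize: z = 9y1 + 13y2 + 12y3

Subject to:
  C1: -y2 - y3 ≤ -6
  C2: -y1 - y2 ≤ -9
  y1, y2, y3 ≥ 0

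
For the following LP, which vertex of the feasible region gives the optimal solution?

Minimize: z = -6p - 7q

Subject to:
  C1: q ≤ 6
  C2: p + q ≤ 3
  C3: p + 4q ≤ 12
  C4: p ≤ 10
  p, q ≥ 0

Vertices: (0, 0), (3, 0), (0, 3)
(0, 3) with z = -21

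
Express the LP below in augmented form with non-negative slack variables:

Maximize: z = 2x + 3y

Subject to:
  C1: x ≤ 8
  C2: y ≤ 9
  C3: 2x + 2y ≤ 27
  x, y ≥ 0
max z = 2x + 3y

s.t.
  x + s1 = 8
  y + s2 = 9
  2x + 2y + s3 = 27
  x, y, s1, s2, s3 ≥ 0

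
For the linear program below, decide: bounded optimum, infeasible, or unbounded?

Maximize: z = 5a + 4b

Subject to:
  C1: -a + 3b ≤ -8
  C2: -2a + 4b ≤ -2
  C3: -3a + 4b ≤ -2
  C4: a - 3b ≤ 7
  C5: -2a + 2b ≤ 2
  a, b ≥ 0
C4 requires a - 3b ≤ 7, while C1 (-a + 3b ≤ -8) is equivalent to a - 3b ≥ 8. Together they would need 8 ≤ a - 3b ≤ 7, which is impossible since 8 > 7. No point satisfies all constraints.

The feasible region is empty; the LP is infeasible.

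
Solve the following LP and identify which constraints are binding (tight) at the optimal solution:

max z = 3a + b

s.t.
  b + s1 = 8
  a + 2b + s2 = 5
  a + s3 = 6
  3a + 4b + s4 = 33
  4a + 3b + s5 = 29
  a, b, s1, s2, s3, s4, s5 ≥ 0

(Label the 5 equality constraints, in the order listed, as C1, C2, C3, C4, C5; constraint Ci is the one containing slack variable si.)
Optimal: a = 5, b = 0
Binding: C2, b ≥ 0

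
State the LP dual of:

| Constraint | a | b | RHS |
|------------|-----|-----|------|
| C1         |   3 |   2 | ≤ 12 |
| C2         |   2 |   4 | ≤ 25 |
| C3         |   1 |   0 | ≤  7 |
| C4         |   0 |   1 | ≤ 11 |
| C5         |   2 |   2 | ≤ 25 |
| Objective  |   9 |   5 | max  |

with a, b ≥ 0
Minimize: z = 12y1 + 25y2 + 7y3 + 11y4 + 25y5

Subject to:
  C1: -3y1 - 2y2 - y3 - 2y5 ≤ -9
  C2: -2y1 - 4y2 - y4 - 2y5 ≤ -5
  y1, y2, y3, y4, y5 ≥ 0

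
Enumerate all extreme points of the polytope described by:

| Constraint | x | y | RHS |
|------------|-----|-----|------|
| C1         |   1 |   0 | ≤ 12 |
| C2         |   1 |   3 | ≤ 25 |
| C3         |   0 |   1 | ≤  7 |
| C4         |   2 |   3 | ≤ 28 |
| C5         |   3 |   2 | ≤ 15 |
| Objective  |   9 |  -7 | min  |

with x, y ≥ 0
Each vertex is the intersection of two constraint boundaries that also satisfies all remaining constraints:
  x = 0 and y = 0 → (0, 0)
  3x + 2y = 15 and y = 0 → (5, 0)
  y = 7 and 3x + 2y = 15 → (0.3333, 7)
  y = 7 and x = 0 → (0, 7)

Vertices: (0, 0), (5, 0), (0.3333, 7), (0, 7)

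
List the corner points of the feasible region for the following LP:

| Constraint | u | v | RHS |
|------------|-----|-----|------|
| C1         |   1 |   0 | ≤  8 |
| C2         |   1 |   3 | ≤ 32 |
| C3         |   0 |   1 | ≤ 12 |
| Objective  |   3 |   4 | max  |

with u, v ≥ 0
Each vertex is the intersection of two constraint boundaries that also satisfies all remaining constraints:
  u = 0 and v = 0 → (0, 0)
  u = 8 and v = 0 → (8, 0)
  u = 8 and u + 3v = 32 → (8, 8)
  u + 3v = 32 and u = 0 → (0, 10.67)

Vertices: (0, 0), (8, 0), (8, 8), (0, 10.67)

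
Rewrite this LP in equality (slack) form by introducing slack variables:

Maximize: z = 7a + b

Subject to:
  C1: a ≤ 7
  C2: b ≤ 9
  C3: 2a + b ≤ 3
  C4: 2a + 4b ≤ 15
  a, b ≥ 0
max z = 7a + b

s.t.
  a + s1 = 7
  b + s2 = 9
  2a + b + s3 = 3
  2a + 4b + s4 = 15
  a, b, s1, s2, s3, s4 ≥ 0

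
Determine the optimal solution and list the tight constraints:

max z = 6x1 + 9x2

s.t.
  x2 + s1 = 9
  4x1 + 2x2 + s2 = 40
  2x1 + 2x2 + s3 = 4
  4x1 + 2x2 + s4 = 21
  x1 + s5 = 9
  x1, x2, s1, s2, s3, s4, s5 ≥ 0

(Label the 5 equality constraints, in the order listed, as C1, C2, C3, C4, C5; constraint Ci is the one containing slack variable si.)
Optimal: x1 = 0, x2 = 2
Slack at optimum:
  C1: slack = 7
  C2: slack = 36
  C3: slack = 0 (binding)
  C4: slack = 17
  C5: slack = 9
  x1 ≥ 0: x1 = 0 (binding)
  x2 ≥ 0: x2 = 2
Binding constraints: C3, x1 ≥ 0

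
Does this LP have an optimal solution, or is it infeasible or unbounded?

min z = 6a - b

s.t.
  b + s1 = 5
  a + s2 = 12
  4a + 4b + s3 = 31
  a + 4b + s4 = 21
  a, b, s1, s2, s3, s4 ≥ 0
The point (0, 5) satisfies every constraint, so the LP is feasible; the constraints give a ≤ 12 and b ≤ 5, which with a, b ≥ 0 keep the feasible region inside a bounded box. A feasible, bounded LP attains a finite optimum at a vertex.

Evaluating z = 6a - b at each vertex:
  (0, 0): z = 0
  (7.75, 0): z = 46.5
  (3.333, 4.417): z = 15.58
  (1, 5): z = 1
  (0, 5): z = -5

Bounded optimum: z* = -5 at (0, 5).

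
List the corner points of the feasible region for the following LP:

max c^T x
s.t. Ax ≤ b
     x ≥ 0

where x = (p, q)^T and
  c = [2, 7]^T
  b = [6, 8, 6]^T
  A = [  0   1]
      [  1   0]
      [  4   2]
Each vertex is the intersection of two constraint boundaries that also satisfies all remaining constraints:
  p = 0 and q = 0 → (0, 0)
  4p + 2q = 6 and q = 0 → (1.5, 0)
  4p + 2q = 6 and p = 0 → (0, 3)

Vertices: (0, 0), (1.5, 0), (0, 3)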